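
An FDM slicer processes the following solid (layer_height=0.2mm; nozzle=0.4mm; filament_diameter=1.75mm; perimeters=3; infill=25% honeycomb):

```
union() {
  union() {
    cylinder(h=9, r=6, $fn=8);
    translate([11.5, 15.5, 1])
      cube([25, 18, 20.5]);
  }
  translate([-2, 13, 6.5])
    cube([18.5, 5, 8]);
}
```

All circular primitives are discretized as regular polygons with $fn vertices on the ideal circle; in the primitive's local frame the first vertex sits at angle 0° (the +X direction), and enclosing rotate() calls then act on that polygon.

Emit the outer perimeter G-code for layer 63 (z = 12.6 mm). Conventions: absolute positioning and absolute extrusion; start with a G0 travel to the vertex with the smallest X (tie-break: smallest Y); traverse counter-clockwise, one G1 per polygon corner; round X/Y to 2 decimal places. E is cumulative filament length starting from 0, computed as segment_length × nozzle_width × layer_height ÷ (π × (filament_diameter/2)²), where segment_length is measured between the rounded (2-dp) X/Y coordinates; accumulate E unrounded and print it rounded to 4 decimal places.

G0 X-2.00 Y13.00 Z12.60
G1 X16.50 Y13.00 E0.6153
G1 X16.50 Y15.50 E0.6985
G1 X36.50 Y15.50 E1.3637
G1 X36.50 Y33.50 E1.9623
G1 X11.50 Y33.50 E2.7939
G1 X11.50 Y18.00 E3.3094
G1 X-2.00 Y18.00 E3.7584
G1 X-2.00 Y13.00 E3.9247

At z = 12.6 mm: the cylinder is not intersected at this z (z outside [0, 9]); the cube at (11.5, 15.5) (footprint 25×18) is included at this height; Taking the union: only the 25×18 cube at (11.5, 15.5) is present, so the union is just that shape — 1 connected region; the cube at (-2, 13) is present — its section is the full 18.5×5 rectangle; Combining (union): the regions partially overlap (shared area 12.50 mm²), so overlapping operands fuse into one piece — 1 connected region. The outline is a single polygon with 8 vertices. Extrusion per mm of travel: 0.4 × 0.2 / (π × 0.875²) = 0.033260. Accumulating E over each segment gives final E = 3.9247.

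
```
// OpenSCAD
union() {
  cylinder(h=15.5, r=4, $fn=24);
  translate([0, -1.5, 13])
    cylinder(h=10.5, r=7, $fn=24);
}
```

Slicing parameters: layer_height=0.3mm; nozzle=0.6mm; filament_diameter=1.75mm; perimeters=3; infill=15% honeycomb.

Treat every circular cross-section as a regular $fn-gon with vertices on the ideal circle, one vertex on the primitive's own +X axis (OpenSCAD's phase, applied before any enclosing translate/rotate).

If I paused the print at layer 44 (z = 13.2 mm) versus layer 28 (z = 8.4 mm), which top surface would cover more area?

Layer 44 (z = 13.2): the r=4 cylinder contributes a regular 24-gon of circumradius 4 (area = (24/2)·4.000²·sin(360°/24) = 49.69 mm²); the r=7 cylinder at (0, -1.5) contributes a regular 24-gon of circumradius 7 (area = (24/2)·7.000²·sin(360°/24) = 152.19 mm²); Taking the union: the r=4 cylinder lies entirely inside the r=7 cylinder at (0, -1.5), so the union is just the r=7 cylinder at (0, -1.5) — area = 152.19 mm². So its area = 152.19 mm². Layer 28 (z = 8.4): the cylinder: section is a regular 24-gon, circumradius r=4 (area = (24/2)·4.000²·sin(360°/24) = 49.69 mm²); the cylinder at (0, -1.5) does not reach this height (z outside [13, 23.5]); Merging all regions: only the r=4 cylinder is present, so the union is just that shape — area = 49.69 mm². So its area = 49.69 mm². Layer 44 is larger (152.19 vs 49.69 mm²).

layer 44 (z = 13.2 mm)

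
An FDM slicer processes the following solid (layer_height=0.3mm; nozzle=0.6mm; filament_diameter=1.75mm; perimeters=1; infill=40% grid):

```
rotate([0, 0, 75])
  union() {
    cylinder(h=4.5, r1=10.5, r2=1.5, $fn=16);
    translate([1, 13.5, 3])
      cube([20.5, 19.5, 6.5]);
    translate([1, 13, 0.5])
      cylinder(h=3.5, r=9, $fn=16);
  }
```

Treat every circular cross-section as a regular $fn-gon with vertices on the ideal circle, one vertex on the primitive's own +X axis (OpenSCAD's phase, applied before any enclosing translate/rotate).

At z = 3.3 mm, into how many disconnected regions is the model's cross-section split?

At z = 3.3 mm: the cone: at t=0.733 of its height the radius interpolates to r₁+(r₂−r₁)t = 3.900, giving a regular 16-gon of that circumradius; the 20.5×19.5 cube at (1, 13.5) contributes its full rectangle; the cylinder at (1, 13): section is a regular 16-gon, circumradius r=9; Merging all regions: the regions partially overlap (shared area 57.52 mm²), so overlapping operands fuse into one piece — 2 connected regions; (whole slice rotated 75° about Z — lengths, areas and connectivity unchanged). The result has 2 disconnected regions.

2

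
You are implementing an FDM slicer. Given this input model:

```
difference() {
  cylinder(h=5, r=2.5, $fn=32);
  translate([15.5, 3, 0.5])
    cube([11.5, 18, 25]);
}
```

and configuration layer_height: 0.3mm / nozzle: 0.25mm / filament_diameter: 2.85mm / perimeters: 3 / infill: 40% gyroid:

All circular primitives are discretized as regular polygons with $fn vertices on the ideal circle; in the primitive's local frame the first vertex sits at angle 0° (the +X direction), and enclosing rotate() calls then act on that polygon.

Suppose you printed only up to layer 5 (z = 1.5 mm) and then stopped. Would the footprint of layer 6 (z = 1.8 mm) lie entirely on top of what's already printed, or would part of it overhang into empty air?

Compare the two slices. At z = 1.5: the r=2.5 cylinder contributes a regular 32-gon of circumradius 2.5 (area = (32/2)·2.500²·sin(360°/32) = 19.51 mm²); the 11.5×18 cube at (15.5, 3) contributes its full rectangle (area 207.00 mm²); After the difference (first − rest): starting from the r=2.5 cylinder (19.51 mm²), the 11.5×18 cube at (15.5, 3) misses the remaining region (no effect) — area = 19.51 mm². At z = 1.8: the r=2.5 cylinder gives a regular 32-gon of circumradius 2.5 (constant along its height) (area = (32/2)·2.500²·sin(360°/32) = 19.51 mm²); the cube at (15.5, 3) (footprint 11.5×18) is included at this height (area 207.00 mm²); Taking the first minus the rest: starting from the r=2.5 cylinder (19.51 mm²), the 11.5×18 cube at (15.5, 3) misses the remaining region (no effect) — area = 19.51 mm². Checking containment: the cross-section at z = 1.8 is a subset of the cross-section at z = 1.5.

entirely on top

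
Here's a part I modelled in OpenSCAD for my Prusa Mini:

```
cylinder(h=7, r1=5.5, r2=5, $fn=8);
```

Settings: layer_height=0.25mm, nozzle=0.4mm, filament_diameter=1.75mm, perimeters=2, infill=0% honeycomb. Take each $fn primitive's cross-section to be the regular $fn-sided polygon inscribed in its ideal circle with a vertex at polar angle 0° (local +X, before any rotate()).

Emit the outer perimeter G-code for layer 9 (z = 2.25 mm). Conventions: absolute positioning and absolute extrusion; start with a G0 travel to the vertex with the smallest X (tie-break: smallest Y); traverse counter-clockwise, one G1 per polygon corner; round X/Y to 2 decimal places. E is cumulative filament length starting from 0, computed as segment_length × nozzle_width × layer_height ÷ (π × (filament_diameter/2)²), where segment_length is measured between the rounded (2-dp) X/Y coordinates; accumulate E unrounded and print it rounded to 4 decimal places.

G0 X-5.34 Y0.00 Z2.25
G1 X-3.78 Y-3.78 E0.1700
G1 X0.00 Y-5.34 E0.3400
G1 X3.78 Y-3.78 E0.5100
G1 X5.34 Y0.00 E0.6800
G1 X3.78 Y3.78 E0.8501
G1 X0.00 Y5.34 E1.0201
G1 X-3.78 Y3.78 E1.1901
G1 X-5.34 Y0.00 E1.3601

At z = 2.25 mm: the cone: at t=0.321 of its height the radius interpolates to r₁+(r₂−r₁)t = 5.339, giving a regular 8-gon of that circumradius. The outline is a single polygon with 8 vertices. Extrusion per mm of travel: 0.4 × 0.25 / (π × 0.875²) = 0.041575. Accumulating E over each segment gives final E = 1.3601.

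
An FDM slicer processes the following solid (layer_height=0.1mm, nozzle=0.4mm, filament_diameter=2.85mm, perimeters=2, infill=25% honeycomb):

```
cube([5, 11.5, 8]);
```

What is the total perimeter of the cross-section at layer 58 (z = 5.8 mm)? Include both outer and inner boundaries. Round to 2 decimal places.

33.00 mm

At z = 5.8 mm: the cube is present — its section is the full 5×11.5 rectangle (perimeter 33.00 mm). Overall, the cross-section is a single solid region. Total boundary length (outer) = 33.00 mm.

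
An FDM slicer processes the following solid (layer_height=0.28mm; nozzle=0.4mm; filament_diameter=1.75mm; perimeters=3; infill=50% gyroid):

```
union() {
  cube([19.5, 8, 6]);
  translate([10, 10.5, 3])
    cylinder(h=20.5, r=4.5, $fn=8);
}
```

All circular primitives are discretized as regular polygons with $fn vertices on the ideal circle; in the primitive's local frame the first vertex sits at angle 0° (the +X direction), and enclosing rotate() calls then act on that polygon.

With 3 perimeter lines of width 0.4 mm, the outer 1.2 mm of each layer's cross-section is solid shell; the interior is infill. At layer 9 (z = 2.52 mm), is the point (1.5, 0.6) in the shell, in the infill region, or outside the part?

At z = 2.52 mm: the cube is present — its section is the full 19.5×8 rectangle; the cylinder at (10, 10.5) does not reach this height (z outside [3, 23.5]); Combining (union): only the 19.5×8 cube is present, so the union is just that shape — 1 connected region. Overall, the cross-section is a single solid region. The nearest boundary edge runs (0.00, 0.00)→(19.50, 0.00); distance from the point to it = 0.60 mm. The point is inside the cross-section, 0.60 mm from the nearest boundary — within the 1.2 mm shell band (3 × 0.4).

shell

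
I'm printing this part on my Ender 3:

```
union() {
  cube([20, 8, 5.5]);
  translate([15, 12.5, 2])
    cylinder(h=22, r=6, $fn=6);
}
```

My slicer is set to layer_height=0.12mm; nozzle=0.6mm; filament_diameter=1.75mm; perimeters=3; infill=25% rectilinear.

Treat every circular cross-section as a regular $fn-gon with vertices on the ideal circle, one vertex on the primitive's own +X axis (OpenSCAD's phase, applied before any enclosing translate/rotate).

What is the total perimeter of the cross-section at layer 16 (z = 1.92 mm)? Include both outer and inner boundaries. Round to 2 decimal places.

At z = 1.92 mm: the cube (footprint 20×8) is included at this height (perimeter 56.00 mm); the cylinder at (15, 12.5) does not reach this height (z outside [2, 24]); Combining (union): only the 20×8 cube is present, so the union is just that shape — boundary = 56.00 mm. Overall, the cross-section is a single solid region. Total boundary length (outer) = 56.00 mm.

56.00 mm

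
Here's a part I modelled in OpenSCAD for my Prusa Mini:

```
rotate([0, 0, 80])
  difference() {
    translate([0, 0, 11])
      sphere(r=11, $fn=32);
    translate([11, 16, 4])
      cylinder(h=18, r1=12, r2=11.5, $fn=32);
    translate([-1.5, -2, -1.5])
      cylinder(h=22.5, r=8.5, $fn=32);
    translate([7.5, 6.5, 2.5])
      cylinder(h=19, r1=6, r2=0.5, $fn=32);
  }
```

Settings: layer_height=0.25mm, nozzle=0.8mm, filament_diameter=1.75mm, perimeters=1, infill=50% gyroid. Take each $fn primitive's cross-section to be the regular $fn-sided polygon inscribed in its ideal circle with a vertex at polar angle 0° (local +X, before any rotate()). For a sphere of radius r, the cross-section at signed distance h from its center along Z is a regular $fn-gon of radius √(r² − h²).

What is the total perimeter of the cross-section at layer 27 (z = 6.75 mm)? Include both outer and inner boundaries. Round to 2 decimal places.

At z = 6.75 mm: the sphere: section is a regular 32-gon, circumradius = √(r²−h²) = √(11²−4.25²) = 10.146 (perimeter = 2·32·10.146·sin(180°/32) = 63.65 mm); the cone at (11, 16): at t=0.153 of its height the radius interpolates to r₁+(r₂−r₁)t = 11.924, giving a regular 32-gon of that circumradius (perimeter = 2·32·11.924·sin(180°/32) = 74.80 mm); the r=8.5 cylinder at (-1.5, -2) gives a regular 32-gon of circumradius 8.5 (constant along its height) (perimeter = 2·32·8.500·sin(180°/32) = 53.32 mm); the cone at (7.5, 6.5): at t=0.224 of its height the radius interpolates to r₁+(r₂−r₁)t = 4.770, giving a regular 32-gon of that circumradius (perimeter = 2·32·4.770·sin(180°/32) = 29.92 mm); Subtracting the remaining from the first: starting from the r=11 sphere, the cone at (11, 16) partially overlaps it — only the 17.96 mm² overlap (of its 443.78 mm²) is removed, clipping the outline; the r=8.5 cylinder at (-1.5, -2) partially overlaps it — only the 216.59 mm² overlap (of its 225.52 mm²) is removed, clipping the outline; the cone at (7.5, 6.5) partially overlaps it — only the 16.95 mm² overlap (of its 71.01 mm²) is removed, clipping the outline — boundary = 77.69 mm; (rotated 80° about Z; rotation is an isometry so areas/perimeters/island counts are preserved). Overall, the cross-section has 2 separate islands. Total boundary length (outer) = 77.69 mm.

77.69 mm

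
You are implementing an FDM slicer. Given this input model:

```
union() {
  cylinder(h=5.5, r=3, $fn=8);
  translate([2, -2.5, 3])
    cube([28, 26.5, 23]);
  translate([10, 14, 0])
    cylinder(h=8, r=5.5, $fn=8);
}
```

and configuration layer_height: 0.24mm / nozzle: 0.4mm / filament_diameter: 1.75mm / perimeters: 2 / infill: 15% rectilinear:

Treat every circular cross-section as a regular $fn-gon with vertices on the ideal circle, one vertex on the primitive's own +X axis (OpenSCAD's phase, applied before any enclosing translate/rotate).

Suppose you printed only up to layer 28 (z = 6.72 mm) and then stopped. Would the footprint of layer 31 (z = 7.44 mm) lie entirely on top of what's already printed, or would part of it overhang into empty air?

entirely on top

Compare the two slices. At z = 6.72: the cylinder is absent (z outside [0, 5.5]); the cube at (2, -2.5) is present — its section is the full 28×26.5 rectangle (area 742.00 mm²); the r=5.5 cylinder at (10, 14) contributes a regular 8-gon of circumradius 5.5 (area = (8/2)·5.500²·sin(360°/8) = 85.56 mm²); Combining (union): the r=5.5 cylinder at (10, 14) lies entirely inside the 28×26.5 cube at (2, -2.5), so the union is just the 28×26.5 cube at (2, -2.5) — area = 742.00 mm². At z = 7.44: the cylinder does not reach this height (z outside [0, 5.5]); the 28×26.5 cube at (2, -2.5) contributes its full rectangle (area 742.00 mm²); the r=5.5 cylinder at (10, 14) gives a regular 8-gon of circumradius 5.5 (constant along its height) (area = (8/2)·5.500²·sin(360°/8) = 85.56 mm²); Combining (union): the r=5.5 cylinder at (10, 14) lies entirely inside the 28×26.5 cube at (2, -2.5), so the union is just the 28×26.5 cube at (2, -2.5) — area = 742.00 mm². Checking containment: the cross-section at z = 7.44 is a subset of the cross-section at z = 6.72.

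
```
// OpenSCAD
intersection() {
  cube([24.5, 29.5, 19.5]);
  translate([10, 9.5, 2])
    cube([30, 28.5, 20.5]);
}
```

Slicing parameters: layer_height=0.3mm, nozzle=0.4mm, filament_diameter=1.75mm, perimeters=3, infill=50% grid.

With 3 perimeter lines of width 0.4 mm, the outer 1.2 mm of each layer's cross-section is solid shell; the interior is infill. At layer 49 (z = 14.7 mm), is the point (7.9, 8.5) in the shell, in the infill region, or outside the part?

outside

At z = 14.7 mm: the 24.5×29.5 cube contributes its full rectangle; the cube at (10, 9.5) is present — its section is the full 30×28.5 rectangle; After intersecting: the 30×28.5 cube at (10, 9.5) partially overlaps the 24.5×29.5 cube; clipping to the common part keeps 290.00 mm² — 1 connected region. Overall, the cross-section is a single solid region. The nearest boundary edge runs (24.50, 9.50)→(10.00, 9.50); distance from the point to it = 2.33 mm. The point is not inside any of the regions above, so it lies outside the cross-section (2.33 mm from the nearest boundary).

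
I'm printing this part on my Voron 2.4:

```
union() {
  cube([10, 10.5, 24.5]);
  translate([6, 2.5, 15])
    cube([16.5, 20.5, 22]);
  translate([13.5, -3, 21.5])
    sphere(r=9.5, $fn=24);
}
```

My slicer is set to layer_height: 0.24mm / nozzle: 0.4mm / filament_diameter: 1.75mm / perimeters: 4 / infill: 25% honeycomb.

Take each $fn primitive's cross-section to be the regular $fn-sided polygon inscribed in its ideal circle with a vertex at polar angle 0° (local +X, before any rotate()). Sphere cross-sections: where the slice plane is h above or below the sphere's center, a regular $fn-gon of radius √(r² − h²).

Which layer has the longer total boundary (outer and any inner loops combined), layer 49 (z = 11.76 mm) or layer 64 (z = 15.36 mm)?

layer 64 (z = 15.36 mm)

Layer 49 (z = 11.76): the cube is present — its section is the full 10×10.5 rectangle (perimeter 41.00 mm); the cube at (6, 2.5) does not reach this height (z outside [15, 37]); the sphere at (13.5, -3) is absent (|z−center|=9.740 > r=9.5); Taking the union: only the 10×10.5 cube is present, so the union is just that shape — boundary = 41.00 mm. So its perimeter = 41.00 mm. Layer 64 (z = 15.36): the cube (footprint 10×10.5) is included at this height (perimeter 41.00 mm); the cube at (6, 2.5) (footprint 16.5×20.5) is included at this height (perimeter 74.00 mm); the r=9.5 sphere at (13.5, -3) contributes a regular 24-gon of circumradius √(9.5²−6.14²) = 7.249 (perimeter = 2·24·7.249·sin(180°/24) = 45.42 mm); Taking the union: the regions partially overlap (shared area 48.51 mm²), so the edge portions inside another operand are dropped and the merged outline is re-measured after clipping — boundary = 109.43 mm. So its perimeter = 109.43 mm. Layer 64 is larger (109.43 vs 41.00 mm).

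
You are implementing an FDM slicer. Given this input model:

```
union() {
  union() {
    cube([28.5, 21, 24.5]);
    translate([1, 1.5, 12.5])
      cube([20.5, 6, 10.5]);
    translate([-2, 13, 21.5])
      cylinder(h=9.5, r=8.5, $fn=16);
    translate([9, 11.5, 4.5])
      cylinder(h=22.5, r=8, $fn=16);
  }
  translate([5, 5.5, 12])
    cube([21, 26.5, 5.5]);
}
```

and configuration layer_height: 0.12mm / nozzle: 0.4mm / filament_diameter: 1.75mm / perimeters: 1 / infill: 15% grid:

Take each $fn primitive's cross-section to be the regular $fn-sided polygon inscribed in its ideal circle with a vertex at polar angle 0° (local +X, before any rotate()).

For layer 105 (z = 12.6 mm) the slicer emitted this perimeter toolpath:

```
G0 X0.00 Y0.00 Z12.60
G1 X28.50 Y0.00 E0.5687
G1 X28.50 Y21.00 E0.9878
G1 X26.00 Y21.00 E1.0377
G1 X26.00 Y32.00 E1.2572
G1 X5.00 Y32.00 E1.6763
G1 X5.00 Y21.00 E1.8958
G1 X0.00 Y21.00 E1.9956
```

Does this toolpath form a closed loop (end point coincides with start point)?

no

Start point (G0): (0.00, 0.00). End point (last G1): the path does not return to the start — open.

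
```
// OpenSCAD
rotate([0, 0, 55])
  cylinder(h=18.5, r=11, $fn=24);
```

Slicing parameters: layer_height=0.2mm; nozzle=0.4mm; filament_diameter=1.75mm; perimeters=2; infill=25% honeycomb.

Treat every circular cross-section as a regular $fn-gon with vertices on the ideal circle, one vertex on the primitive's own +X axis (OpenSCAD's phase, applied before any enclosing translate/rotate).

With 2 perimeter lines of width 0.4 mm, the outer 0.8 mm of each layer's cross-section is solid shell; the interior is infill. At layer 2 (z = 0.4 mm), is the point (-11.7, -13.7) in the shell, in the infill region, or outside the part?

At z = 0.4 mm: the r=11 cylinder gives a regular 24-gon of circumradius 11 (constant along its height); (whole slice rotated 55° about Z — lengths, areas and connectivity unchanged). Overall, the cross-section is a single solid region. Undo the 55° rotation: the query point maps to (-17.933, 1.726) in the un-rotated model frame. The nearest boundary edge runs (-10.63, 2.85)→(-11.00, 0.00); distance from the point to it = 7.10 mm. The point is not inside any of the regions above, so it lies outside the cross-section (7.10 mm from the nearest boundary).

outside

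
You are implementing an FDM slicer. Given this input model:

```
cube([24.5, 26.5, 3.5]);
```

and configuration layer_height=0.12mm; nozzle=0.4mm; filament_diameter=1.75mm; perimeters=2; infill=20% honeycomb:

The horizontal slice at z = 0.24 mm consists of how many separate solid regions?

1

At z = 0.24 mm: the 24.5×26.5 cube contributes its full rectangle. The result has 1 disconnected region.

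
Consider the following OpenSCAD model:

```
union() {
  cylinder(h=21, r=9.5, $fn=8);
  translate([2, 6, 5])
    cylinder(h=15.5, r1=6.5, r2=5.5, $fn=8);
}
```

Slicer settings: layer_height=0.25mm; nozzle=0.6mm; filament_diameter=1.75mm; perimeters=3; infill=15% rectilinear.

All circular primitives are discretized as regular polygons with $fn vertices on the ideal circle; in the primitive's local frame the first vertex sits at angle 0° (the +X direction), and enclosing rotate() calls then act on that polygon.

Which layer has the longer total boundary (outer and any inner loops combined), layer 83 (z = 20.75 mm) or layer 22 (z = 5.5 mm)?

Layer 83 (z = 20.75): the r=9.5 cylinder contributes a regular 8-gon of circumradius 9.5 (perimeter = 2·8·9.500·sin(180°/8) = 58.17 mm); the cone at (2, 6) is absent (z outside [5, 20.5]); Taking the union: only the r=9.5 cylinder is present, so the union is just that shape — boundary = 58.17 mm. So its perimeter = 58.17 mm. Layer 22 (z = 5.5): the cylinder: section is a regular 8-gon, circumradius r=9.5 (perimeter = 2·8·9.500·sin(180°/8) = 58.17 mm); the cone at (2, 6) (r1=6.5→r2=5.5) has section circumradius 6.468 here — a regular 8-gon (perimeter = 2·8·6.468·sin(180°/8) = 39.60 mm); Taking the union: the regions partially overlap (shared area 82.98 mm²), so the edge portions inside another operand are dropped and the merged outline is re-measured after clipping — boundary = 63.82 mm. So its perimeter = 63.82 mm. Layer 22 is larger (63.82 vs 58.17 mm).

layer 22 (z = 5.5 mm)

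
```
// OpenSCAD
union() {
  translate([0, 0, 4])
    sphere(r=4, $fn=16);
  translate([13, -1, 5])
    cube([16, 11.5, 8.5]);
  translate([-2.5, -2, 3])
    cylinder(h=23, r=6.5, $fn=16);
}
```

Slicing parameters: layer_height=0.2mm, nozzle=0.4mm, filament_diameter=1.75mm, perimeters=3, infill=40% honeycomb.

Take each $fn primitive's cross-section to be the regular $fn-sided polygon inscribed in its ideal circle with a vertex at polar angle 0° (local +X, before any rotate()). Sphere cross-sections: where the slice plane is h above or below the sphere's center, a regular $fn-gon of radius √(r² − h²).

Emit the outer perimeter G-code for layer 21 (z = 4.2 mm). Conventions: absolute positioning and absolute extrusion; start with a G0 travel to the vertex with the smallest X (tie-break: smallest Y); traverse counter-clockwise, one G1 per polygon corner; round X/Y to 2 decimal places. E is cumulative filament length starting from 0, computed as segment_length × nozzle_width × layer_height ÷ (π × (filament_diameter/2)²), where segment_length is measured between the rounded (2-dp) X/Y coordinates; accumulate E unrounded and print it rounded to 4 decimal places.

G0 X-9.00 Y-2.00 Z4.20
G1 X-8.51 Y-4.49 E0.0844
G1 X-7.10 Y-6.60 E0.1688
G1 X-4.99 Y-8.01 E0.2532
G1 X-2.50 Y-8.50 E0.3376
G1 X-0.01 Y-8.01 E0.4220
G1 X2.10 Y-6.60 E0.5064
G1 X3.51 Y-4.49 E0.5908
G1 X4.00 Y-2.00 E0.6752
G1 X3.80 Y-0.99 E0.7095
G1 X3.99 Y0.00 E0.7430
G1 X3.69 Y1.53 E0.7949
G1 X2.82 Y2.82 E0.8466
G1 X1.53 Y3.69 E0.8984
G1 X0.00 Y3.99 E0.9502
G1 X-0.01 Y4.01 E0.9510
G1 X-2.50 Y4.50 E1.0354
G1 X-4.99 Y4.01 E1.1198
G1 X-7.10 Y2.60 E1.2042
G1 X-8.51 Y0.49 E1.2886
G1 X-9.00 Y-2.00 E1.3730

At z = 4.2 mm: the r=4 sphere contributes a regular 16-gon of circumradius √(4²−0.2²) = 3.995; the cube at (13, -1) is absent (z outside [5, 13.5]); the cylinder at (-2.5, -2): section is a regular 16-gon, circumradius r=6.5; Taking the union: the regions partially overlap (shared area 45.56 mm²), so overlapping operands fuse into one piece — 1 connected region. The outline is a single polygon with 20 vertices. Extrusion per mm of travel: 0.4 × 0.2 / (π × 0.875²) = 0.033260. Accumulating E over each segment gives final E = 1.3730.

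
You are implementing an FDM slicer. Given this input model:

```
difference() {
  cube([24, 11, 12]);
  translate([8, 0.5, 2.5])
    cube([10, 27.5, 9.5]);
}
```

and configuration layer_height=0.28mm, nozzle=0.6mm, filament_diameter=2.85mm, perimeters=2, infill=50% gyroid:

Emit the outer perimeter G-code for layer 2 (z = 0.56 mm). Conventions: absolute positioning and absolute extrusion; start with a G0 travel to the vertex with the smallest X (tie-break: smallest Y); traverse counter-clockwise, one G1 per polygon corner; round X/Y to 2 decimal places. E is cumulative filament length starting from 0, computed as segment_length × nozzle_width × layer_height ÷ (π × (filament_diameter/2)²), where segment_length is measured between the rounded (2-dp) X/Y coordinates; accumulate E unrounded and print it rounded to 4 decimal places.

G0 X0.00 Y0.00 Z0.56
G1 X24.00 Y0.00 E0.6320
G1 X24.00 Y11.00 E0.9217
G1 X0.00 Y11.00 E1.5538
G1 X0.00 Y0.00 E1.8434

At z = 0.56 mm: the 24×11 cube contributes its full rectangle; the cube at (8, 0.5) is absent (z outside [2.5, 12]); Subtracting the remaining from the first: none of the subtracted shapes is present at this height, so the 24×11 cube is unchanged — 1 connected region. The outline is a single polygon with 4 vertices. Extrusion per mm of travel: 0.6 × 0.28 / (π × 1.425²) = 0.026335. Accumulating E over each segment gives final E = 1.8434.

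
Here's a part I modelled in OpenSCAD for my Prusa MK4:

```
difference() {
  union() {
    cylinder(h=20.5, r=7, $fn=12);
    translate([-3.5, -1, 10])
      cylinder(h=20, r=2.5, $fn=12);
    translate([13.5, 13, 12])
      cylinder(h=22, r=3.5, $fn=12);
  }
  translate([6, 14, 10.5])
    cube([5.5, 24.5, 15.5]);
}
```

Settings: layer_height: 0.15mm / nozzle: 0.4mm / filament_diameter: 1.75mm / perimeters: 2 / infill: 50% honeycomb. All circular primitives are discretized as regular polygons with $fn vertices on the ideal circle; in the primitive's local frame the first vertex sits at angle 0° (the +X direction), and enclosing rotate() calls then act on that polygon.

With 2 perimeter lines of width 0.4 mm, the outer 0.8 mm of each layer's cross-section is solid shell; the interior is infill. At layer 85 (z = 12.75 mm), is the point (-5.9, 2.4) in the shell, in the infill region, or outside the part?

At z = 12.75 mm: the cylinder: section is a regular 12-gon, circumradius r=7; the r=2.5 cylinder at (-3.5, -1) contributes a regular 12-gon of circumradius 2.5; the r=3.5 cylinder at (13.5, 13) gives a regular 12-gon of circumradius 3.5 (constant along its height); Taking the union: the regions partially overlap (shared area 18.75 mm²), so overlapping operands fuse into one piece — 2 connected regions; the cube at (6, 14) (footprint 5.5×24.5) is included at this height; Taking the first minus the rest: starting from that combined region, the 5.5×24.5 cube at (6, 14) partially overlaps it — only the 1.38 mm² overlap (of its 134.75 mm²) is removed, clipping the outline — 2 connected regions. Overall, the cross-section has 2 separate islands. The nearest boundary edge runs (-7.00, 0.00)→(-6.06, 3.50); distance from the point to it = 0.44 mm. (Shell/infill is judged within the island containing the point — the largest one.) The point is inside the cross-section, 0.44 mm from the nearest boundary — within the 0.8 mm shell band (2 × 0.4).

shell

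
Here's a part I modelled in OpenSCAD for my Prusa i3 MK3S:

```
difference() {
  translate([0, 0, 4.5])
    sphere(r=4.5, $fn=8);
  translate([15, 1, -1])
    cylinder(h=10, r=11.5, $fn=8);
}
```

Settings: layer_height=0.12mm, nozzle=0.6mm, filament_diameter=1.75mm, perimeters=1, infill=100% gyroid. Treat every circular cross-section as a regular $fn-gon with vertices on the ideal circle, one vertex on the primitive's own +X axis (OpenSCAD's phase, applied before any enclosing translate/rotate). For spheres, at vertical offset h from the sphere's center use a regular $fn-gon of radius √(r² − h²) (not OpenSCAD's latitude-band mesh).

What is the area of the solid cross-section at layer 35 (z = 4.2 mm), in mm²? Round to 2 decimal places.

At z = 4.2 mm: the r=4.5 sphere slices to a regular 8-gon of circumradius 4.490 (√(r²−h²) with h=0.3 from center) (area = (8/2)·4.490²·sin(360°/8) = 57.02 mm²); the cylinder at (15, 1): section is a regular 8-gon, circumradius r=11.5 (area = (8/2)·11.500²·sin(360°/8) = 374.06 mm²); After the difference (first − rest): starting from the r=4.5 sphere (57.02 mm²), the r=11.5 cylinder at (15, 1) partially overlaps it — only the 0.98 mm² overlap (of its 374.06 mm²) is removed, clipping the outline — area = 56.05 mm². Overall, the cross-section is a single solid region. Net area = 56.05 mm².

56.05 mm²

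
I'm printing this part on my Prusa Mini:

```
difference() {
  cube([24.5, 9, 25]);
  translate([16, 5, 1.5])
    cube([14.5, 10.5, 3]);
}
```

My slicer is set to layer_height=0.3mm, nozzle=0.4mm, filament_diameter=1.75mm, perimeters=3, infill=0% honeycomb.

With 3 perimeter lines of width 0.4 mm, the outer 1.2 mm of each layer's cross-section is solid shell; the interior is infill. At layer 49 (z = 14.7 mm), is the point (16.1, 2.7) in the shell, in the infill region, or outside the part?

infill

At z = 14.7 mm: the 24.5×9 cube contributes its full rectangle; the cube at (16, 5) is absent (z outside [1.5, 4.5]); After the difference (first − rest): none of the subtracted shapes is present at this height, so the 24.5×9 cube is unchanged — 1 connected region. Overall, the cross-section is a single solid region. The nearest boundary edge runs (0.00, 0.00)→(24.50, 0.00); distance from the point to it = 2.70 mm. The point is inside the cross-section and 2.70 mm from the nearest boundary — more than the 1.2 mm shell width (3 × 0.4), so it's in the infill interior.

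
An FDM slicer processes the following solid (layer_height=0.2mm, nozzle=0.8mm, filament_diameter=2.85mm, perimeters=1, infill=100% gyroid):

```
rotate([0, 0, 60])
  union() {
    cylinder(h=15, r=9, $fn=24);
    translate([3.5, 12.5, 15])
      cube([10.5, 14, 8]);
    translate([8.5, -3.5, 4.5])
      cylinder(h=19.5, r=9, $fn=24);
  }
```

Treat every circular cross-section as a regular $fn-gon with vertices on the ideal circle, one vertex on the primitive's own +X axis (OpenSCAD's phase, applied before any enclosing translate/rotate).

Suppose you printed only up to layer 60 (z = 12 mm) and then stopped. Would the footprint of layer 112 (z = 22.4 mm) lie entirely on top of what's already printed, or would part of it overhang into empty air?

Compare the two slices. At z = 12: the r=9 cylinder gives a regular 24-gon of circumradius 9 (constant along its height) (area = (24/2)·9.000²·sin(360°/24) = 251.57 mm²); the cube at (3.5, 12.5) is not intersected at this z (z outside [15, 23]); the r=9 cylinder at (8.5, -3.5) contributes a regular 24-gon of circumradius 9 (area = (24/2)·9.000²·sin(360°/24) = 251.57 mm²); Merging all regions: the regions partially overlap — summed areas 503.14 mm² minus the doubly-counted overlap 94.62 mm² gives 408.52 mm² — area = 408.52 mm²; (rotated 60° about Z; rotation is an isometry so areas/perimeters/island counts are preserved). At z = 22.4: the cylinder is absent (z outside [0, 15]); the cube at (3.5, 12.5) is present — its section is the full 10.5×14 rectangle (area 147.00 mm²); the cylinder at (8.5, -3.5): section is a regular 24-gon, circumradius r=9 (area = (24/2)·9.000²·sin(360°/24) = 251.57 mm²); Merging all regions: the 2 present regions are separate (no shared area or edge), so areas and boundary lengths simply add and each stays a separate island — area = 398.57 mm²; (rotated 60° about Z; rotation is an isometry so areas/perimeters/island counts are preserved). Checking containment: at z = 22.4 the cross-section extends beyond the z = 12 cross-section by about 147.00 mm².

part overhangs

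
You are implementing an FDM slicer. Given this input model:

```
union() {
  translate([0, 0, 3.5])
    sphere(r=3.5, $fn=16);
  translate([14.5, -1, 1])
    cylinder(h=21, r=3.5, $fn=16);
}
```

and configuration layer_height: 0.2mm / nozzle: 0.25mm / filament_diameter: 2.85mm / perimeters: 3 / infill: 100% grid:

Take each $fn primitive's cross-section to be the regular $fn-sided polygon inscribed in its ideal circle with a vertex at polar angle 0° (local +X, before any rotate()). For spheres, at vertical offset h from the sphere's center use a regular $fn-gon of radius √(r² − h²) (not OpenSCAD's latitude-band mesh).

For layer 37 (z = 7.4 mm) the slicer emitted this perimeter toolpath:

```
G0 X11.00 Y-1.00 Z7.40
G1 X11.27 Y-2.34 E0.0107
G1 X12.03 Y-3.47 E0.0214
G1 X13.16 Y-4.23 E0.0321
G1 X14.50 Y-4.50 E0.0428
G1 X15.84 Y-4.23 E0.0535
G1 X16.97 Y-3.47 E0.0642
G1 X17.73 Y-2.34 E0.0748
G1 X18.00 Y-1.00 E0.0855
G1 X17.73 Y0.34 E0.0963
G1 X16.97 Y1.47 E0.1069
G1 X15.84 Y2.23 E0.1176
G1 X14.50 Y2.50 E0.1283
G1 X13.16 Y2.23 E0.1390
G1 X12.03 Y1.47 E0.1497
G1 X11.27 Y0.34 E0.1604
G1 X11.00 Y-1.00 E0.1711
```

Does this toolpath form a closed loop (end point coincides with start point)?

yes

Start point (G0): (11.00, -1.00). End point (last G1): the path returns to the start — closed.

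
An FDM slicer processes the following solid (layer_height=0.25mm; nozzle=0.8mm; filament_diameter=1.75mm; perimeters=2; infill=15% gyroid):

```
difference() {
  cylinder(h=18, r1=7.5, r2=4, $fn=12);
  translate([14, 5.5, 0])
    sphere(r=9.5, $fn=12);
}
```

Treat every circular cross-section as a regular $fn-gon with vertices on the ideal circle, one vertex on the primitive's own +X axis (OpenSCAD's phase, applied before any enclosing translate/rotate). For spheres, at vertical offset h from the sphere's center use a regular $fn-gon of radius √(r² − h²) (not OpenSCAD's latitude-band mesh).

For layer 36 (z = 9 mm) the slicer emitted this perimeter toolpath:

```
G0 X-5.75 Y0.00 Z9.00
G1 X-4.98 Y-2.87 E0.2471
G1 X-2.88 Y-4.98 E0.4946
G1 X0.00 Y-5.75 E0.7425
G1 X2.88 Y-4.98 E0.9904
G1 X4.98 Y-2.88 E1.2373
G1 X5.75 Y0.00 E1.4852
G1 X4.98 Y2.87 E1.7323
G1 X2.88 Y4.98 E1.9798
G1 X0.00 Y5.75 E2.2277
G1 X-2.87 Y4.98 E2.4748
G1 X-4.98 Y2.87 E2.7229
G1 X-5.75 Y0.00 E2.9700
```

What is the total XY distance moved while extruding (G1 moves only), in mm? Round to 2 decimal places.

Sum the Euclidean lengths of each G1 segment: total = 35.72 mm.

35.72 mm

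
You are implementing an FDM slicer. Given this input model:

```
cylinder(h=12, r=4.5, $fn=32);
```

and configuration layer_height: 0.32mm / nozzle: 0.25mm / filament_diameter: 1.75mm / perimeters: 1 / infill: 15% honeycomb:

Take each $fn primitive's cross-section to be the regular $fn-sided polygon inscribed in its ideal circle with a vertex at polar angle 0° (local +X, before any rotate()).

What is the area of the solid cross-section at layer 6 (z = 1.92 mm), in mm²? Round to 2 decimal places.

63.21 mm²

At z = 1.92 mm: the cylinder: section is a regular 32-gon, circumradius r=4.5 (area = (32/2)·4.500²·sin(360°/32) = 63.21 mm²). Overall, the cross-section is a single solid region. Net area = 63.21 mm².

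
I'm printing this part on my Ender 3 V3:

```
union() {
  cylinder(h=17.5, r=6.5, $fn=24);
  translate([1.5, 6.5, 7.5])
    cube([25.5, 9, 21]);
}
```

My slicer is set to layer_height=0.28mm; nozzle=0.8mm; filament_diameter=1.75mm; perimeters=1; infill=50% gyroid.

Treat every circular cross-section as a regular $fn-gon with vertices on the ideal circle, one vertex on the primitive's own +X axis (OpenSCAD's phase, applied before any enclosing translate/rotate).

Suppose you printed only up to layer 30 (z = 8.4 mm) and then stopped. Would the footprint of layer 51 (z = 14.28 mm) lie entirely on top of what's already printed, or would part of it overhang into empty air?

entirely on top

Compare the two slices. At z = 8.4: the r=6.5 cylinder contributes a regular 24-gon of circumradius 6.5 (area = (24/2)·6.500²·sin(360°/24) = 131.22 mm²); the 25.5×9 cube at (1.5, 6.5) contributes its full rectangle (area 229.50 mm²); Combining (union): the 2 present regions are separate (no shared area or edge), so areas and boundary lengths simply add and each stays a separate island — area = 360.72 mm². At z = 14.28: the cylinder: section is a regular 24-gon, circumradius r=6.5 (area = (24/2)·6.500²·sin(360°/24) = 131.22 mm²); the 25.5×9 cube at (1.5, 6.5) contributes its full rectangle (area 229.50 mm²); Combining (union): the 2 present regions are separate (no shared area or edge), so areas and boundary lengths simply add and each stays a separate island — area = 360.72 mm². Checking containment: the cross-section at z = 14.28 is a subset of the cross-section at z = 8.4.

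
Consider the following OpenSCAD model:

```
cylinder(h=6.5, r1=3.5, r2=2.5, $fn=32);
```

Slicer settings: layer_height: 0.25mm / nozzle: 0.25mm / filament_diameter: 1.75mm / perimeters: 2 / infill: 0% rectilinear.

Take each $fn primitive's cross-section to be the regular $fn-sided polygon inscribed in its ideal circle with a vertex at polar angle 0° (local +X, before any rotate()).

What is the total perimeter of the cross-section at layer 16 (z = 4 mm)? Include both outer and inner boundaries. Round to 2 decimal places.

18.10 mm

At z = 4 mm: the cone: at t=0.615 of its height the radius interpolates to r₁+(r₂−r₁)t = 2.885, giving a regular 32-gon of that circumradius (perimeter = 2·32·2.885·sin(180°/32) = 18.10 mm). Overall, the cross-section is a single solid region. Total boundary length (outer) = 18.10 mm.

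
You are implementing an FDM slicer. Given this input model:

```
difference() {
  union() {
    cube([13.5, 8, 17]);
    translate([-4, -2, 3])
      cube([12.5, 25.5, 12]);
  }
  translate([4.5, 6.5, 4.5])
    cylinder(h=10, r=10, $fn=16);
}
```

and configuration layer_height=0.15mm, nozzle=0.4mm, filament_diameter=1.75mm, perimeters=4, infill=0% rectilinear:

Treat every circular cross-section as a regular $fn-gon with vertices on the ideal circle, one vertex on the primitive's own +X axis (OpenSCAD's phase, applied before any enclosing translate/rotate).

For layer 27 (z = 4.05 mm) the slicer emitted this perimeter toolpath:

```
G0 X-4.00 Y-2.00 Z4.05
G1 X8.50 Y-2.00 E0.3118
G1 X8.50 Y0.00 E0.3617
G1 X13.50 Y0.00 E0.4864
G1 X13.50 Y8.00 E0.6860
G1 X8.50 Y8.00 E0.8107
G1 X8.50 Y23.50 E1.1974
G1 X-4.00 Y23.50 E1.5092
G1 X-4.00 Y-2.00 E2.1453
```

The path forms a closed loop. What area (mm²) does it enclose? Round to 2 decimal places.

358.75 mm²

Apply the shoelace formula to the sequence of (X, Y) vertices; enclosed area = 358.75 mm².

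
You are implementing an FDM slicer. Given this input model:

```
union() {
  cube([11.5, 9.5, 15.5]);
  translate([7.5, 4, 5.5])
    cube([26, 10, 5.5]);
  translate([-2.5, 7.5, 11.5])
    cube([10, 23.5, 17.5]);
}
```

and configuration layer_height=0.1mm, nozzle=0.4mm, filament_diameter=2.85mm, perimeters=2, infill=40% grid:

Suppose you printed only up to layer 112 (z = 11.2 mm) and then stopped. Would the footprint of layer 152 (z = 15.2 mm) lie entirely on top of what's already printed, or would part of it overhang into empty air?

part overhangs

Compare the two slices. At z = 11.2: the 11.5×9.5 cube contributes its full rectangle (area 109.25 mm²); the cube at (7.5, 4) is absent (z outside [5.5, 11]); the cube at (-2.5, 7.5) does not reach this height (z outside [11.5, 29]); Merging all regions: only the 11.5×9.5 cube is present, so the union is just that shape — area = 109.25 mm². At z = 15.2: the 11.5×9.5 cube contributes its full rectangle (area 109.25 mm²); the cube at (7.5, 4) does not reach this height (z outside [5.5, 11]); the 10×23.5 cube at (-2.5, 7.5) contributes its full rectangle (area 235.00 mm²); Merging all regions: the regions partially overlap — summed areas 344.25 mm² minus the doubly-counted overlap 15.00 mm² gives 329.25 mm² — area = 329.25 mm². Checking containment: at z = 15.2 the cross-section extends beyond the z = 11.2 cross-section by about 220.00 mm².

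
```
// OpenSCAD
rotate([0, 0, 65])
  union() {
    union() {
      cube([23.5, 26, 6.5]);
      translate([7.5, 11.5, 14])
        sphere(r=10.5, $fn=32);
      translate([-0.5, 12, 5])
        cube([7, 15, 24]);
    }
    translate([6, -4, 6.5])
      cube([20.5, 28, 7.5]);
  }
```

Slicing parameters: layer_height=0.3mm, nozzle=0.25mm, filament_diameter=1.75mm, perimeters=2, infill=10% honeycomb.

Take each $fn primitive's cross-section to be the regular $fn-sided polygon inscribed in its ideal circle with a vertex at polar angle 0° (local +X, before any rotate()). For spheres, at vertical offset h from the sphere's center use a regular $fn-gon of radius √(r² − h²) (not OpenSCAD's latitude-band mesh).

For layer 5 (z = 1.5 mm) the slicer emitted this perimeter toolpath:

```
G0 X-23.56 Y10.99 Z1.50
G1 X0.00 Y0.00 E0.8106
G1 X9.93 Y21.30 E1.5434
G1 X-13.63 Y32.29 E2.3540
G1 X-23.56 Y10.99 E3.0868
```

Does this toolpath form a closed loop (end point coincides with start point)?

Start point (G0): (-23.56, 10.99). End point (last G1): the path returns to the start — closed.

yes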